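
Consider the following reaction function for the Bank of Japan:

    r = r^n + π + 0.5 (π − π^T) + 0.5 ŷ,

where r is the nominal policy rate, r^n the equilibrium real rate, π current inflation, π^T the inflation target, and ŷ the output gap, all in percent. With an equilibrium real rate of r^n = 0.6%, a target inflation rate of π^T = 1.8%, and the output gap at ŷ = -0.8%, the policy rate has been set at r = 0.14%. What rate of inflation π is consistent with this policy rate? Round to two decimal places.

0.56%

Collecting π: r = r^n + (1 + 0.5) π − 0.5 π^T + 0.5 ŷ
1.5 π = 0.14 − 0.6 + 0.5 × 1.8 − 0.5 × (-0.8) = 0.84
π = 0.84 / 1.5 = 0.56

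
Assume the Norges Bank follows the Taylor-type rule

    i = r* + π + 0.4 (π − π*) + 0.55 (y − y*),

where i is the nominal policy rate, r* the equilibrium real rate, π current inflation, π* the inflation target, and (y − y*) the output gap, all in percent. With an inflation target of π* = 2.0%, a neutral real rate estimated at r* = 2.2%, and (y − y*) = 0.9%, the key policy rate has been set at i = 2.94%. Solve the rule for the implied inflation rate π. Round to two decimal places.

0.75%

Collecting π: i = r* + (1 + 0.4) π − 0.4 π* + 0.55 (y − y*)
1.4 π = 2.94 − 2.2 + 0.4 × 2.0 − 0.55 × 0.9 = 1.045
π = 1.045 / 1.4 = 0.75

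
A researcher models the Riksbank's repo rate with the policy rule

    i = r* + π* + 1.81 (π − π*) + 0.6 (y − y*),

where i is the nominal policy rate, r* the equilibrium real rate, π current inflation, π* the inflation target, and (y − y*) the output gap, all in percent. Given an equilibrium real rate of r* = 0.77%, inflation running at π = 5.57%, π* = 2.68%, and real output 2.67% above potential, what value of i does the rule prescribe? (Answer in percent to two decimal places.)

Output 2.67% above potential → (y − y*) = 2.67.
i = 0.77 + 2.68 + 1.81 × (5.57 − 2.68) + 0.6 × 2.67
   = 0.77 + 2.68 + 5.2309 + 1.602 = 10.28

10.28%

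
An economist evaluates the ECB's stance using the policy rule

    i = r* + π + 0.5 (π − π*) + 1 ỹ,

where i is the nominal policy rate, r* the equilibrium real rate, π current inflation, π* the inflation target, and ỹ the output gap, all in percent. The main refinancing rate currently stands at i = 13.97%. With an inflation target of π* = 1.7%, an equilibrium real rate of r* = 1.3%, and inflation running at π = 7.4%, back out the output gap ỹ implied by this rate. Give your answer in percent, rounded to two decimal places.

1 ỹ = 13.97 − 1.3 − 7.4 − 0.5 × (7.4 − 1.7) = 2.42
ỹ = 2.42 / 1 = 2.42

2.42%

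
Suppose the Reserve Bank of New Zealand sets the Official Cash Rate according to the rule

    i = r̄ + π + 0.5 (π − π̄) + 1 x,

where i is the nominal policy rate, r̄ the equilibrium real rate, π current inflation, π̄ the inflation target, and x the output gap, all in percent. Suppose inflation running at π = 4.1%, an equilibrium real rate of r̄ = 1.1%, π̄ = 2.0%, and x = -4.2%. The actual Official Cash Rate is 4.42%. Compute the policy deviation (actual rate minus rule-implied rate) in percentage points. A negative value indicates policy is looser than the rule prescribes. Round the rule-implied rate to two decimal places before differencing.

2.37 pp

i = 1.1 + 4.1 + 0.5 × (4.1 − 2.0) + 1 × (-4.2)
   = 1.1 + 4.1 + 1.05 − 4.2 = 2.05
Deviation = 4.42 − 2.05 = 2.37 pp.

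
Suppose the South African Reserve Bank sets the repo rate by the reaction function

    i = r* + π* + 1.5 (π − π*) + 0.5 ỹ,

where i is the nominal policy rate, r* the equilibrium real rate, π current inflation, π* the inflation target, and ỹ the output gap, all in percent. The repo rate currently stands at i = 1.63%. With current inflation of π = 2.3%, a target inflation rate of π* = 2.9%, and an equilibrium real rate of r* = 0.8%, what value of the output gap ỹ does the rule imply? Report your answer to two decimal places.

0.5 ỹ = 1.63 − 0.8 − 2.9 − 1.5 × (2.3 − 2.9) = -1.17
ỹ = -1.17 / 0.5 = -2.34

-2.34%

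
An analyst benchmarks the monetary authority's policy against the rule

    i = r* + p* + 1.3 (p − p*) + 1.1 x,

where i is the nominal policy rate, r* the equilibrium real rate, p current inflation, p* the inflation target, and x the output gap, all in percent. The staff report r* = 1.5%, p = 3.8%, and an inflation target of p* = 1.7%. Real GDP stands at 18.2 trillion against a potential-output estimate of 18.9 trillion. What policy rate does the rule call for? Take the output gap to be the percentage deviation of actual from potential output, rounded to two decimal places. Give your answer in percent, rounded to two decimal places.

1.86%

Output gap = 100 × (18.2 − 18.9) / 18.9 = -3.70%.
i = 1.50 + 1.70 + 1.3 × (3.80 − 1.70) + 1.1 × (-3.70)
   = 1.50 + 1.7 + 2.73 − 4.07 = 1.86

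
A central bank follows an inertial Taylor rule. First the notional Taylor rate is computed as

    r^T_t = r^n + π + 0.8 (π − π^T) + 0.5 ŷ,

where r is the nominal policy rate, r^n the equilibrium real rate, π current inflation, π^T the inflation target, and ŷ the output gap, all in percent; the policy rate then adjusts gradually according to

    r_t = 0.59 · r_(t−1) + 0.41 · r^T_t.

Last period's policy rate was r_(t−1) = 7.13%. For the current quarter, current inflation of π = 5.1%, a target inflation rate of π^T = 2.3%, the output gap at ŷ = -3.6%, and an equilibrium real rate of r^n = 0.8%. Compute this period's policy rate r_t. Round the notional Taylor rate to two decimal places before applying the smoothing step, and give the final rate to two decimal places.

6.81%

r^T_t = 0.8 + 5.1 + 0.8 × (5.1 − 2.3) + 0.5 × (-3.6)
   = 0.8 + 5.1 + 2.24 − 1.8 = 6.34
r_t = 0.59 × 7.13 + 0.41 × 6.34 = 4.2067 + 2.5994 = 6.81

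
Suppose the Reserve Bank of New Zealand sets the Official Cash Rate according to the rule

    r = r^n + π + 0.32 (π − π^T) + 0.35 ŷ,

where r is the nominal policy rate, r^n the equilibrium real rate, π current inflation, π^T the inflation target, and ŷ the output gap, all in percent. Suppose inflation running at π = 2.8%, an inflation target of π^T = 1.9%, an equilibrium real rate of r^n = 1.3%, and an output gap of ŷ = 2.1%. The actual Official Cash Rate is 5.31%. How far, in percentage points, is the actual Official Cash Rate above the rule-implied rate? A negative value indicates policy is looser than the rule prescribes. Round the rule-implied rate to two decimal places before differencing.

0.19 pp

r = 1.3 + 2.8 + 0.32 × (2.8 − 1.9) + 0.35 × 2.1
   = 1.3 + 2.8 + 0.288 + 0.735 = 5.12
Deviation = 5.31 − 5.12 = 0.19 pp.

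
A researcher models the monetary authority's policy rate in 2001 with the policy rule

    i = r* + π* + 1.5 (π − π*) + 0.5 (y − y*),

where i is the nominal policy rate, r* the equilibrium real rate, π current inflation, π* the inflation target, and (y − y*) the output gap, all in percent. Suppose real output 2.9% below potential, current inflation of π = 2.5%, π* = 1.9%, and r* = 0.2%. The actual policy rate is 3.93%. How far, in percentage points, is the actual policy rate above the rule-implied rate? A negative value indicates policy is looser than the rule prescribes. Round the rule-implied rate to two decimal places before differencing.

2.38 pp

Output 2.9% below potential → (y − y*) = -2.9.
i = 0.2 + 1.9 + 1.5 × (2.5 − 1.9) + 0.5 × (-2.9)
   = 0.2 + 1.9 + 0.9 − 1.45 = 1.55
Deviation = 3.93 − 1.55 = 2.38 pp.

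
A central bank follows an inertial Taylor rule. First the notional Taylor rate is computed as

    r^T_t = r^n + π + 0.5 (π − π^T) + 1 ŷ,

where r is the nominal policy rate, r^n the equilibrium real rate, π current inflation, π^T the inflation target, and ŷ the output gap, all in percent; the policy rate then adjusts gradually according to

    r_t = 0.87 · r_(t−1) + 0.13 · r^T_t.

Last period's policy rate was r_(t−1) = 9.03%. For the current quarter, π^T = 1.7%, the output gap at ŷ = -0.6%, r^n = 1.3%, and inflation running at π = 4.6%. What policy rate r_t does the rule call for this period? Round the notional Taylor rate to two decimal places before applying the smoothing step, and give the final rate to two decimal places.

r^T_t = 1.3 + 4.6 + 0.5 × (4.6 − 1.7) + 1 × (-0.6)
   = 1.3 + 4.6 + 1.45 − 0.6 = 6.75
r_t = 0.87 × 9.03 + 0.13 × 6.75 = 7.8561 + 0.8775 = 8.73

8.73%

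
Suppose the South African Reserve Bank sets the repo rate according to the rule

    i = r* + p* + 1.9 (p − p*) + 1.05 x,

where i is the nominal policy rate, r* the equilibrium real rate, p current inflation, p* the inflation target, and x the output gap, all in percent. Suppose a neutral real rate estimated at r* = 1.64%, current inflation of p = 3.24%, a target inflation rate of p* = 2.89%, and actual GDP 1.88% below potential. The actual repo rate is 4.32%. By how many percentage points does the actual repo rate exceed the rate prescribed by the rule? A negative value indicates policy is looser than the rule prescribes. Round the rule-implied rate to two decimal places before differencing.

Output 1.88% below potential → x = -1.88.
i = 1.64 + 2.89 + 1.9 × (3.24 − 2.89) + 1.05 × (-1.88)
   = 1.64 + 2.89 + 0.665 − 1.974 = 3.22
Deviation = 4.32 − 3.22 = 1.10 pp.

1.10 pp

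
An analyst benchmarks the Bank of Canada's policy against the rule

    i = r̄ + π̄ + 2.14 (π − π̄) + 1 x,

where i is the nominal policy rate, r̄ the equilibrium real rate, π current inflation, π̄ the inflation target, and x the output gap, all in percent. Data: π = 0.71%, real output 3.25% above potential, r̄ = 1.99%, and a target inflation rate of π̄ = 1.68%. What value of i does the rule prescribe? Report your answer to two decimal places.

Output 3.25% above potential → x = 3.25.
i = 1.99 + 1.68 + 2.14 × (0.71 − 1.68) + 1 × 3.25
   = 1.99 + 1.68 − 2.0758 + 3.25 = 4.84

4.84%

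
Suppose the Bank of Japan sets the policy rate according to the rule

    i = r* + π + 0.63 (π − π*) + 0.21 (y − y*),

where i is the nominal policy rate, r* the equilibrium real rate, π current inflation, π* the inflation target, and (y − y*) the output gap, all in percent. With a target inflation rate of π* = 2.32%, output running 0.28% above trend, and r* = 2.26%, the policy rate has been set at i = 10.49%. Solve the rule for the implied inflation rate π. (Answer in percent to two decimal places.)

5.91%

Output 0.28% above potential → (y − y*) = 0.28.
Collecting π: i = r* + (1 + 0.63) π − 0.63 π* + 0.21 (y − y*)
1.63 π = 10.49 − 2.26 + 0.63 × 2.32 − 0.21 × 0.28 = 9.6328
π = 9.6328 / 1.63 = 5.91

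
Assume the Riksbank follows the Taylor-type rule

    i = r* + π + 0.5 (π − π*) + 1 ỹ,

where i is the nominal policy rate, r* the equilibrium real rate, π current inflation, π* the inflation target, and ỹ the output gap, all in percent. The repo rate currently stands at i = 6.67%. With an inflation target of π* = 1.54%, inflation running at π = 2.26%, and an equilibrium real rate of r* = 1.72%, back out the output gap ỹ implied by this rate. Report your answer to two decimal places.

1 ỹ = 6.67 − 1.72 − 2.26 − 0.5 × (2.26 − 1.54) = 2.33
ỹ = 2.33 / 1 = 2.33

2.33%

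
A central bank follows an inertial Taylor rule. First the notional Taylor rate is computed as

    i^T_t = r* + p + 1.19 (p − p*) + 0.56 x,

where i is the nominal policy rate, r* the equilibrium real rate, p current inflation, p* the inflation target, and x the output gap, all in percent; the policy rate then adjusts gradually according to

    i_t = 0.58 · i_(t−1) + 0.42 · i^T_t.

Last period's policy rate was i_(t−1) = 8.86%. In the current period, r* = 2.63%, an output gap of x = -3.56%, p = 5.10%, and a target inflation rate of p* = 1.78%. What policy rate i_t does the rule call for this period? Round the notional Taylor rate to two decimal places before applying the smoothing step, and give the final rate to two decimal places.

i^T_t = 2.63 + 5.10 + 1.19 × (5.10 − 1.78) + 0.56 × (-3.56)
   = 2.63 + 5.1 + 3.9508 − 1.9936 = 9.69
i_t = 0.58 × 8.86 + 0.42 × 9.69 = 5.1388 + 4.0698 = 9.21

9.21%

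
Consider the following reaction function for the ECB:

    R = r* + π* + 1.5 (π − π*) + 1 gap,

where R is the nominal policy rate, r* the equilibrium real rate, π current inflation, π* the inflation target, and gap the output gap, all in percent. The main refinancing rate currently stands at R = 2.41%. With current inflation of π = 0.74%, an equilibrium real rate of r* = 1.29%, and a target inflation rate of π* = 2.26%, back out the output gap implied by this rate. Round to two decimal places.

1 gap = 2.41 − 1.29 − 2.26 − 1.5 × (0.74 − 2.26) = 1.14
gap = 1.14 / 1 = 1.14

1.14%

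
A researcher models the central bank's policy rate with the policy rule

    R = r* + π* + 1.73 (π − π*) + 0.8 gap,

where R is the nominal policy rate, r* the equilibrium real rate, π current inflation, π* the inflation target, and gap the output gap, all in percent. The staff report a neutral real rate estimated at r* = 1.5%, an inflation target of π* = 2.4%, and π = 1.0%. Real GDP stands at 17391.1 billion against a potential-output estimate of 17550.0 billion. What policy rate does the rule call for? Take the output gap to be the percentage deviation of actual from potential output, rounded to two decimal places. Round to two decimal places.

Output gap = 100 × (17391.1 − 17550.0) / 17550.0 = -0.91%.
R = 1.50 + 2.40 + 1.73 × (1.00 − 2.40) + 0.8 × (-0.91)
   = 1.50 + 2.4 − 2.422 − 0.728 = 0.75

0.75%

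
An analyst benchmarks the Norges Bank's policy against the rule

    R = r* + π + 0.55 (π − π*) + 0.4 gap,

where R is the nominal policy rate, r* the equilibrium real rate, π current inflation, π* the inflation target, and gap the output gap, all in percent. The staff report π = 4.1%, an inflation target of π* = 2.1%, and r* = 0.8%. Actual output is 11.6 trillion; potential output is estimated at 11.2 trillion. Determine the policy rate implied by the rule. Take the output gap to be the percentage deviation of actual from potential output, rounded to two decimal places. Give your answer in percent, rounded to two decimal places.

Output gap = 100 × (11.6 − 11.2) / 11.2 = 3.57%.
R = 0.80 + 4.10 + 0.55 × (4.10 − 2.10) + 0.4 × 3.57
   = 0.80 + 4.1 + 1.1 + 1.428 = 7.43

7.43%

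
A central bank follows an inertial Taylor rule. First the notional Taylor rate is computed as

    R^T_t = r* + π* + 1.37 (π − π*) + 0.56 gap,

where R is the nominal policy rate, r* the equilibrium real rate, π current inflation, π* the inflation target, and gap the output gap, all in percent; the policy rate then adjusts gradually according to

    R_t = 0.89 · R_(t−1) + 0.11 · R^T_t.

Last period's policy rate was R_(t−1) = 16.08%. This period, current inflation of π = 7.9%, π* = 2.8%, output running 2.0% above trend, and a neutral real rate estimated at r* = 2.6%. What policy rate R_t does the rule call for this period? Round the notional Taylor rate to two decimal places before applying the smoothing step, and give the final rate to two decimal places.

15.80%

Output 2.0% above potential → gap = 2.0.
R^T_t = 2.6 + 2.8 + 1.37 × (7.9 − 2.8) + 0.56 × 2.0
   = 2.6 + 2.8 + 6.987 + 1.12 = 13.51
R_t = 0.89 × 16.08 + 0.11 × 13.51 = 14.3112 + 1.4861 = 15.80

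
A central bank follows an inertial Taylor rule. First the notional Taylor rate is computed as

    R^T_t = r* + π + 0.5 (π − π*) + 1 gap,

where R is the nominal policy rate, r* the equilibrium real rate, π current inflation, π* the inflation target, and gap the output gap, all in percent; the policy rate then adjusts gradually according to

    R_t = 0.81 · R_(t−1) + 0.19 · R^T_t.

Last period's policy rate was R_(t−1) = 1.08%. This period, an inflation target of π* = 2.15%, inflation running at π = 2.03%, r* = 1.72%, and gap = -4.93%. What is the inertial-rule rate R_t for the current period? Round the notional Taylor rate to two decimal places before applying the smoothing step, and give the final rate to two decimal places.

0.64%

R^T_t = 1.72 + 2.03 + 0.5 × (2.03 − 2.15) + 1 × (-4.93)
   = 1.72 + 2.03 − 0.06 − 4.93 = -1.24
R_t = 0.81 × 1.08 + 0.19 × (-1.24) = 0.8748 − 0.2356 = 0.64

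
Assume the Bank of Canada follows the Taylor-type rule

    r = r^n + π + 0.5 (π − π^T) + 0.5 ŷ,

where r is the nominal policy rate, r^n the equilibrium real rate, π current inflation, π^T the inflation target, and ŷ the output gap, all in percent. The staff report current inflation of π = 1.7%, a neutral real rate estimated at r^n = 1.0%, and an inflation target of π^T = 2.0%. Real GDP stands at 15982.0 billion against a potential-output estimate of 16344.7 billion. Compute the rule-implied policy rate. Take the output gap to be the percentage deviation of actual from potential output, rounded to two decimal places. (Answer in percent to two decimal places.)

Output gap = 100 × (15982.0 − 16344.7) / 16344.7 = -2.22%.
r = 1.00 + 1.70 + 0.5 × (1.70 − 2.00) + 0.5 × (-2.22)
   = 1.00 + 1.7 − 0.15 − 1.11 = 1.44

1.44%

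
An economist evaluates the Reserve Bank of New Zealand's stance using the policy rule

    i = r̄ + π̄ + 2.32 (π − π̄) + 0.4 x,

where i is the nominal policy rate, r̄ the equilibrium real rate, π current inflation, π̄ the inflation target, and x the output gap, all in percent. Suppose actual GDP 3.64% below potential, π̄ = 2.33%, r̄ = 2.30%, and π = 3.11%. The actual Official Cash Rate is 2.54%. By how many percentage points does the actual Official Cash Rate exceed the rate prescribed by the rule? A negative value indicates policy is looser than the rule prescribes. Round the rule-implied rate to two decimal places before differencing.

-2.44 pp

Output 3.64% below potential → x = -3.64.
i = 2.30 + 2.33 + 2.32 × (3.11 − 2.33) + 0.4 × (-3.64)
   = 2.30 + 2.33 + 1.8096 − 1.456 = 4.98
Deviation = 2.54 − 4.98 = -2.44 pp.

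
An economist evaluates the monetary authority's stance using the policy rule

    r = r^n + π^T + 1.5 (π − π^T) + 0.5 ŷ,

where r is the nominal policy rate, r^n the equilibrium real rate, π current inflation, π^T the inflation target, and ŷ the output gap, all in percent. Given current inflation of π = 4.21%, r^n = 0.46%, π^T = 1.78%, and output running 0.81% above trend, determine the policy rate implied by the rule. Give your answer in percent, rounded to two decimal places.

Output 0.81% above potential → ŷ = 0.81.
r = 0.46 + 1.78 + 1.5 × (4.21 − 1.78) + 0.5 × 0.81
   = 0.46 + 1.78 + 3.645 + 0.405 = 6.29

6.29%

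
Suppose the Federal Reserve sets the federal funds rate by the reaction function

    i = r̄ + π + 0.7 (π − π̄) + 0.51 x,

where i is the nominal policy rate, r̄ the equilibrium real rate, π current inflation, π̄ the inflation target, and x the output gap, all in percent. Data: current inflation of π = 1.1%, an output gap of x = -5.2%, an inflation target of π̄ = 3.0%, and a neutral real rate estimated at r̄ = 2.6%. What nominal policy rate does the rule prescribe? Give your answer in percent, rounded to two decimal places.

i = 2.6 + 1.1 + 0.7 × (1.1 − 3.0) + 0.51 × (-5.2)
   = 2.6 + 1.1 − 1.33 − 2.652 = -0.28

-0.28%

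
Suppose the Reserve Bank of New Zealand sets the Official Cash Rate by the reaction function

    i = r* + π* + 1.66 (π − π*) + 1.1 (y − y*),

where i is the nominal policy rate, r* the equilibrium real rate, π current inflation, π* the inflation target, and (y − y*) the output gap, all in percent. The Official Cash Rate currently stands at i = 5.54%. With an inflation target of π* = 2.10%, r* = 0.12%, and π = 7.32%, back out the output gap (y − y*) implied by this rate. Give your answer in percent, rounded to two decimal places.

-4.86%

1.1 (y − y*) = 5.54 − 0.12 − 2.10 − 1.66 × (7.32 − 2.10) = -5.3452
(y − y*) = -5.3452 / 1.1 = -4.86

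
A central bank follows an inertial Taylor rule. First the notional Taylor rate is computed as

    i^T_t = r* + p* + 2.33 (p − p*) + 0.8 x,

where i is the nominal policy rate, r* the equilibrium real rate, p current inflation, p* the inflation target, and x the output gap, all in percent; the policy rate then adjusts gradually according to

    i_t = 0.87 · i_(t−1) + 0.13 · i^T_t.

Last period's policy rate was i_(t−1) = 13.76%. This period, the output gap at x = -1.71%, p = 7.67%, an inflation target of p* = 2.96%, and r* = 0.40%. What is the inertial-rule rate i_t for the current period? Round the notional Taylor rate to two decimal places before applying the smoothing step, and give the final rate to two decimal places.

i^T_t = 0.40 + 2.96 + 2.33 × (7.67 − 2.96) + 0.8 × (-1.71)
   = 0.40 + 2.96 + 10.9743 − 1.368 = 12.97
i_t = 0.87 × 13.76 + 0.13 × 12.97 = 11.9712 + 1.6861 = 13.66

13.66%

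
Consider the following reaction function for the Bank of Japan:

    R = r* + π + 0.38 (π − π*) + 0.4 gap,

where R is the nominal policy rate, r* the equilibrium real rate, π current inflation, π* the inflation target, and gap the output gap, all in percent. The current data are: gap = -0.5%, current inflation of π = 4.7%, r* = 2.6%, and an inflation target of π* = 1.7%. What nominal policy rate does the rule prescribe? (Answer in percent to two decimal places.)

8.24%

R = 2.6 + 4.7 + 0.38 × (4.7 − 1.7) + 0.4 × (-0.5)
   = 2.6 + 4.7 + 1.14 − 0.2 = 8.24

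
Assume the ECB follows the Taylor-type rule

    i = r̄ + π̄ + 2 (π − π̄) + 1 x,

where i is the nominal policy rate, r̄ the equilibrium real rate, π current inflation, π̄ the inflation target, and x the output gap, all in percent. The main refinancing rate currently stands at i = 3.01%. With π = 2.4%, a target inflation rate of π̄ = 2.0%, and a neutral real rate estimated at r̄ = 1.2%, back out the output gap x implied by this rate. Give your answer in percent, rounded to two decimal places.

1 x = 3.01 − 1.2 − 2.0 − 2 × (2.4 − 2.0) = -0.99
x = -0.99 / 1 = -0.99

-0.99%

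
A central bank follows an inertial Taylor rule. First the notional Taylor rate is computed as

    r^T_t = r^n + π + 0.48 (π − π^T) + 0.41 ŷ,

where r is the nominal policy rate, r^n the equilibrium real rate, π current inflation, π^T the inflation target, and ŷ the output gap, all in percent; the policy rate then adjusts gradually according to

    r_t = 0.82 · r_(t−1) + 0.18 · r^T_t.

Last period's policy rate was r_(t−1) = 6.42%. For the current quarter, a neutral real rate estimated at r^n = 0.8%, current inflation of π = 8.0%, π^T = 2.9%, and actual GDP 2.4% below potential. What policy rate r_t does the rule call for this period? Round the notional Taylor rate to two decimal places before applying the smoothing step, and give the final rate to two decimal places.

7.11%

Output 2.4% below potential → ŷ = -2.4.
r^T_t = 0.8 + 8.0 + 0.48 × (8.0 − 2.9) + 0.41 × (-2.4)
   = 0.8 + 8 + 2.448 − 0.984 = 10.26
r_t = 0.82 × 6.42 + 0.18 × 10.26 = 5.2644 + 1.8468 = 7.11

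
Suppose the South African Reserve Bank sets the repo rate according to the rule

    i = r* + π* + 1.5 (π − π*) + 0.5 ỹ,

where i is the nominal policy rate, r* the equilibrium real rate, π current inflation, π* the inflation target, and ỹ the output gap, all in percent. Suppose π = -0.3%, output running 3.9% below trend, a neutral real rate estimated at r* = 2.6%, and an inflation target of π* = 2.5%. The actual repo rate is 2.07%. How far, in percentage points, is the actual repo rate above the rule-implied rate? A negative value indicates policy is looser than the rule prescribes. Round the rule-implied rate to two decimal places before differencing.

3.12 pp

Output 3.9% below potential → ỹ = -3.9.
i = 2.6 + 2.5 + 1.5 × (-0.3 − 2.5) + 0.5 × (-3.9)
   = 2.6 + 2.5 − 4.2 − 1.95 = -1.05
Deviation = 2.07 − (-1.05) = 3.12 pp.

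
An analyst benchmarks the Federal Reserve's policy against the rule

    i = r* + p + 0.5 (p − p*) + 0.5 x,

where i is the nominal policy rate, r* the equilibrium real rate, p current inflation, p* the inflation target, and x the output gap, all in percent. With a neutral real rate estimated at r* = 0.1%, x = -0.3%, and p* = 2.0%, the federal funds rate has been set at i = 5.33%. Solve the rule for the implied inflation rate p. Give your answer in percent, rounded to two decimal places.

4.25%

Collecting p: i = r* + (1 + 0.5) p − 0.5 p* + 0.5 x
1.5 p = 5.33 − 0.1 + 0.5 × 2.0 − 0.5 × (-0.3) = 6.38
p = 6.38 / 1.5 = 4.25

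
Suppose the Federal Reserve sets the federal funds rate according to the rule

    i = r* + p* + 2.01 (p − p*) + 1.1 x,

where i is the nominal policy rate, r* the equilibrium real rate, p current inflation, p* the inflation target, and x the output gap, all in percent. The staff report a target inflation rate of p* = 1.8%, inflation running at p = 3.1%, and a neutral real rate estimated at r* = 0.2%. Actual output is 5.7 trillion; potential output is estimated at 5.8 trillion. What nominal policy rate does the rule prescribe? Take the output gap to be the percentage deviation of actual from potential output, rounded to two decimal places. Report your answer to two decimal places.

2.72%

Output gap = 100 × (5.7 − 5.8) / 5.8 = -1.72%.
i = 0.20 + 1.80 + 2.01 × (3.10 − 1.80) + 1.1 × (-1.72)
   = 0.20 + 1.8 + 2.613 − 1.892 = 2.72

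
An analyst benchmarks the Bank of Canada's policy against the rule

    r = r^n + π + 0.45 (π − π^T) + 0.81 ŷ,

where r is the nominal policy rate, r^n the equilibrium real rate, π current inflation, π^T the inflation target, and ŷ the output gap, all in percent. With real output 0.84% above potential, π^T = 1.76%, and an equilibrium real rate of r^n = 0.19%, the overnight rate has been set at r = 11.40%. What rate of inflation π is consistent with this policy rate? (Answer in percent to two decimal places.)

7.81%

Output 0.84% above potential → ŷ = 0.84.
Collecting π: r = r^n + (1 + 0.45) π − 0.45 π^T + 0.81 ŷ
1.45 π = 11.40 − 0.19 + 0.45 × 1.76 − 0.81 × 0.84 = 11.3216
π = 11.3216 / 1.45 = 7.81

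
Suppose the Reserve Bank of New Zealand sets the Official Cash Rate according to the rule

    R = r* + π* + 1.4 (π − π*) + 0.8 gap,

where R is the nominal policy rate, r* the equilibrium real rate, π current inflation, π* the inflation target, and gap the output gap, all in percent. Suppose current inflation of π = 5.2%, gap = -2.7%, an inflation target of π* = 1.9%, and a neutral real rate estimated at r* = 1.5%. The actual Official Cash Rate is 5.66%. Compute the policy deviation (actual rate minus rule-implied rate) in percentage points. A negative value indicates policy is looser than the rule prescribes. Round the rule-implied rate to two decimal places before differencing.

R = 1.5 + 1.9 + 1.4 × (5.2 − 1.9) + 0.8 × (-2.7)
   = 1.5 + 1.9 + 4.62 − 2.16 = 5.86
Deviation = 5.66 − 5.86 = -0.20 pp.

-0.20 pp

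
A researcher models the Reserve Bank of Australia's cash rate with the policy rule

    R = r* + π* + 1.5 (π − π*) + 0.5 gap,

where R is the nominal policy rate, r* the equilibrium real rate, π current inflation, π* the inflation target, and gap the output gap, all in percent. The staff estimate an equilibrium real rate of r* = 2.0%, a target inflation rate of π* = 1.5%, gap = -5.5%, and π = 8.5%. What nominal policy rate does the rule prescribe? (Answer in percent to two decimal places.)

R = 2.0 + 1.5 + 1.5 × (8.5 − 1.5) + 0.5 × (-5.5)
   = 2.0 + 1.5 + 10.5 − 2.75 = 11.25

11.25%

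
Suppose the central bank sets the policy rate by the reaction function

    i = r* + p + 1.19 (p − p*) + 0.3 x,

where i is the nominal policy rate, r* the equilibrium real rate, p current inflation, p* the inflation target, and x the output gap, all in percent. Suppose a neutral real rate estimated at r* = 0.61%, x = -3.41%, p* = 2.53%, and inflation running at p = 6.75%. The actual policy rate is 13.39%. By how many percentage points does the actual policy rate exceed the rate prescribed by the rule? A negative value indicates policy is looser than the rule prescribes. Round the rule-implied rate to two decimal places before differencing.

2.03 pp

i = 0.61 + 6.75 + 1.19 × (6.75 − 2.53) + 0.3 × (-3.41)
   = 0.61 + 6.75 + 5.0218 − 1.023 = 11.36
Deviation = 13.39 − 11.36 = 2.03 pp.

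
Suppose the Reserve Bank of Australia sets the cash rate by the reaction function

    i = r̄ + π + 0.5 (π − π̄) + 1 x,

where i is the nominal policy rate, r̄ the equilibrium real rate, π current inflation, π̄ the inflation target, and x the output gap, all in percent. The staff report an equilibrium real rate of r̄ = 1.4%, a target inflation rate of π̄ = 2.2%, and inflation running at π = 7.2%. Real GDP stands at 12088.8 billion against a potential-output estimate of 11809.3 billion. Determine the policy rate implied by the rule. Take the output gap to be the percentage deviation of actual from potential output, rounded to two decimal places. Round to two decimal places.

Output gap = 100 × (12088.8 − 11809.3) / 11809.3 = 2.37%.
i = 1.40 + 7.20 + 0.5 × (7.20 − 2.20) + 1 × 2.37
   = 1.40 + 7.2 + 2.5 + 2.37 = 13.47

13.47%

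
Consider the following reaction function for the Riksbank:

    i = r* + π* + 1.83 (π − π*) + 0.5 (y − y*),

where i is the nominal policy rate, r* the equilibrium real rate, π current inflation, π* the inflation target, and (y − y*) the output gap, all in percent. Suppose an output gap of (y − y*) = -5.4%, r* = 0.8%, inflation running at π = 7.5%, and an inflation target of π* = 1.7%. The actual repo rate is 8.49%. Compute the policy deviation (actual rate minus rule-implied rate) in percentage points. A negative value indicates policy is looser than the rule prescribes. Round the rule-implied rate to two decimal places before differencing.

-1.92 pp

i = 0.8 + 1.7 + 1.83 × (7.5 − 1.7) + 0.5 × (-5.4)
   = 0.8 + 1.7 + 10.614 − 2.7 = 10.41
Deviation = 8.49 − 10.41 = -1.92 pp.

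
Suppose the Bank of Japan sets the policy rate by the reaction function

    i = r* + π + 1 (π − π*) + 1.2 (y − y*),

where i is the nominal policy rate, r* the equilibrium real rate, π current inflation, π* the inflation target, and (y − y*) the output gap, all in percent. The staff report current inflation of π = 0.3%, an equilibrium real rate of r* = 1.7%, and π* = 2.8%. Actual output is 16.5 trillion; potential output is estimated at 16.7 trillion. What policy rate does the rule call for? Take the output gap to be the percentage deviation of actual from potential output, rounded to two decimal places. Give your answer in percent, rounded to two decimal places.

Output gap = 100 × (16.5 − 16.7) / 16.7 = -1.20%.
i = 1.70 + 0.30 + 1 × (0.30 − 2.80) + 1.2 × (-1.20)
   = 1.70 + 0.3 − 2.5 − 1.44 = -1.94

-1.94%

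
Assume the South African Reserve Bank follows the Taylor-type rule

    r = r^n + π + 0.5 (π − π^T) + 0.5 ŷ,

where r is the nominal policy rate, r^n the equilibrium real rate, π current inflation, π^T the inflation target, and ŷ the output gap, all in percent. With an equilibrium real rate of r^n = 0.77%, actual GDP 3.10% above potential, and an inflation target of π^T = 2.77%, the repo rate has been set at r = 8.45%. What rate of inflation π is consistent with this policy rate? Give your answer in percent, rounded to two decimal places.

Output 3.10% above potential → ŷ = 3.10.
Collecting π: r = r^n + (1 + 0.5) π − 0.5 π^T + 0.5 ŷ
1.5 π = 8.45 − 0.77 + 0.5 × 2.77 − 0.5 × 3.10 = 7.515
π = 7.515 / 1.5 = 5.01

5.01%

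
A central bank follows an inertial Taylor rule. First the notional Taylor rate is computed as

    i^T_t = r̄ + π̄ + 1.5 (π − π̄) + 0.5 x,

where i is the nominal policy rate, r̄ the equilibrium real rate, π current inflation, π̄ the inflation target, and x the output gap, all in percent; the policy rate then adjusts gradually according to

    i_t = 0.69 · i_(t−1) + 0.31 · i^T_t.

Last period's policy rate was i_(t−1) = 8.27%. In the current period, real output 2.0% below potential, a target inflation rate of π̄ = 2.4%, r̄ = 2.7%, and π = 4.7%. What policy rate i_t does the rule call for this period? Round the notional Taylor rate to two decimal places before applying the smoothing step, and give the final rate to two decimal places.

8.05%

Output 2.0% below potential → x = -2.0.
i^T_t = 2.7 + 2.4 + 1.5 × (4.7 − 2.4) + 0.5 × (-2.0)
   = 2.7 + 2.4 + 3.45 − 1 = 7.55
i_t = 0.69 × 8.27 + 0.31 × 7.55 = 5.7063 + 2.3405 = 8.05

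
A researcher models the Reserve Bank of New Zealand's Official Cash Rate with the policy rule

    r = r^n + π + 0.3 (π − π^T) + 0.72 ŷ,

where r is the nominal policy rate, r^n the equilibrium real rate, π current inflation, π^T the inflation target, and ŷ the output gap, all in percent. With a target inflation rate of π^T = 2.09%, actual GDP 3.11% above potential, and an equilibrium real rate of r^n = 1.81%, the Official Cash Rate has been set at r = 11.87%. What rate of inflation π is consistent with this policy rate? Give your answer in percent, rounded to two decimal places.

6.50%

Output 3.11% above potential → ŷ = 3.11.
Collecting π: r = r^n + (1 + 0.3) π − 0.3 π^T + 0.72 ŷ
1.3 π = 11.87 − 1.81 + 0.3 × 2.09 − 0.72 × 3.11 = 8.4478
π = 8.4478 / 1.3 = 6.50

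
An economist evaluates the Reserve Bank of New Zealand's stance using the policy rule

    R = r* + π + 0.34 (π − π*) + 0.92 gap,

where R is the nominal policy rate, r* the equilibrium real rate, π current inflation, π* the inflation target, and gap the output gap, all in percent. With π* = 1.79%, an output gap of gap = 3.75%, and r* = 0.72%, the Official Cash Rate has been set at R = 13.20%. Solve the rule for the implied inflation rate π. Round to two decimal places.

7.19%

Collecting π: R = r* + (1 + 0.34) π − 0.34 π* + 0.92 gap
1.34 π = 13.20 − 0.72 + 0.34 × 1.79 − 0.92 × 3.75 = 9.6386
π = 9.6386 / 1.34 = 7.19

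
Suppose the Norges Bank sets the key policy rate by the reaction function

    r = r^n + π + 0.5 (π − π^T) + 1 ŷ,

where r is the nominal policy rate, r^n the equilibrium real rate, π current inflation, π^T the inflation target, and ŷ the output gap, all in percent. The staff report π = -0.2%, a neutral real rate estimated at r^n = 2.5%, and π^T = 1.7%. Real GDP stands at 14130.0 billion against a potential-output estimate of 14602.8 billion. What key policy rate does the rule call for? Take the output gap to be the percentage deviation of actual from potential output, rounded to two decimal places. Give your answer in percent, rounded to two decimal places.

-1.89%

Output gap = 100 × (14130.0 − 14602.8) / 14602.8 = -3.24%.
r = 2.50 + (-0.20) + 0.5 × (-0.20 − 1.70) + 1 × (-3.24)
   = 2.50 − 0.2 − 0.95 − 3.24 = -1.89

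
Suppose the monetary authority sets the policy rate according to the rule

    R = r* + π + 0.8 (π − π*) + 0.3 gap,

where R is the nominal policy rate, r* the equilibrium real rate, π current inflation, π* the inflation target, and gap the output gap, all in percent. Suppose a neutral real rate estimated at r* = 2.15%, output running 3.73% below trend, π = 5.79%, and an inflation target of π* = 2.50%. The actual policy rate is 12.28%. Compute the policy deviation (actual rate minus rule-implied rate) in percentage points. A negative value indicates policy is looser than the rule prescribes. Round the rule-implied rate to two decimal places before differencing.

2.83 pp

Output 3.73% below potential → gap = -3.73.
R = 2.15 + 5.79 + 0.8 × (5.79 − 2.50) + 0.3 × (-3.73)
   = 2.15 + 5.79 + 2.632 − 1.119 = 9.45
Deviation = 12.28 − 9.45 = 2.83 pp.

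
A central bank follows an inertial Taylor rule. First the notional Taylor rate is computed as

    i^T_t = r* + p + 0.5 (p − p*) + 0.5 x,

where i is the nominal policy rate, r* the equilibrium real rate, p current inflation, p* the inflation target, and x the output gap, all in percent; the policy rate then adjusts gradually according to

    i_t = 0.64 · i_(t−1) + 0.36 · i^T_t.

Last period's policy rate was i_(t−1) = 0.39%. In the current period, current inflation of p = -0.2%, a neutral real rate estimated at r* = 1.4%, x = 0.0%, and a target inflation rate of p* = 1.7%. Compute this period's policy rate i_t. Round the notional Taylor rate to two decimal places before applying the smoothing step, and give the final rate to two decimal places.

0.34%

i^T_t = 1.4 + (-0.2) + 0.5 × (-0.2 − 1.7) + 0.5 × 0.0
   = 1.4 − 0.2 − 0.95 + 0 = 0.25
i_t = 0.64 × 0.39 + 0.36 × 0.25 = 0.2496 + 0.09 = 0.34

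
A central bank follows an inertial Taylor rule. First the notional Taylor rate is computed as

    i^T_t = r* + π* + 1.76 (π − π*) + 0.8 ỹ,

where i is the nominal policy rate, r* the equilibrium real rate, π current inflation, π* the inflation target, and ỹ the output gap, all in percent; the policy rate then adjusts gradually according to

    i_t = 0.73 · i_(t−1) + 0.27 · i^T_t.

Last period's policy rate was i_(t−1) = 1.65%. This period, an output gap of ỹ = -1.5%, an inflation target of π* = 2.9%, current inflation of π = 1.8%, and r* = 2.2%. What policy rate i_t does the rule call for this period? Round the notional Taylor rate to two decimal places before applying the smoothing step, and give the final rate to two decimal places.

i^T_t = 2.2 + 2.9 + 1.76 × (1.8 − 2.9) + 0.8 × (-1.5)
   = 2.2 + 2.9 − 1.936 − 1.2 = 1.96
i_t = 0.73 × 1.65 + 0.27 × 1.96 = 1.2045 + 0.5292 = 1.73

1.73%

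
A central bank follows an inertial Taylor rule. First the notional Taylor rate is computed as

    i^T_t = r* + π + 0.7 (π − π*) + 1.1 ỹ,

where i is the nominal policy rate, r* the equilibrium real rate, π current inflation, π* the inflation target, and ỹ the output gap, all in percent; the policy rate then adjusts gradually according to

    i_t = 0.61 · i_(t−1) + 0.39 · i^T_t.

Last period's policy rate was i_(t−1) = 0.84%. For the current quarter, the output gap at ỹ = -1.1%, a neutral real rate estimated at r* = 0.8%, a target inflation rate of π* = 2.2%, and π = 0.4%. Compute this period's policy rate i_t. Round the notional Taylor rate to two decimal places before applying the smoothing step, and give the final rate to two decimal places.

0.02%

i^T_t = 0.8 + 0.4 + 0.7 × (0.4 − 2.2) + 1.1 × (-1.1)
   = 0.8 + 0.4 − 1.26 − 1.21 = -1.27
i_t = 0.61 × 0.84 + 0.39 × (-1.27) = 0.5124 − 0.4953 = 0.02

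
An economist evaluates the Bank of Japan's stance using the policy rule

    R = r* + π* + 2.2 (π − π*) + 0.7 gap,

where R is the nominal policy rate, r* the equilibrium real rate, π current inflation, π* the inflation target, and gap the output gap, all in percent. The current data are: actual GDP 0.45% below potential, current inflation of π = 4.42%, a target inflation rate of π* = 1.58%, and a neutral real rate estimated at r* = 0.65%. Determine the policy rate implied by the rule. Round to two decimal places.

Output 0.45% below potential → gap = -0.45.
R = 0.65 + 1.58 + 2.2 × (4.42 − 1.58) + 0.7 × (-0.45)
   = 0.65 + 1.58 + 6.248 − 0.315 = 8.16

8.16%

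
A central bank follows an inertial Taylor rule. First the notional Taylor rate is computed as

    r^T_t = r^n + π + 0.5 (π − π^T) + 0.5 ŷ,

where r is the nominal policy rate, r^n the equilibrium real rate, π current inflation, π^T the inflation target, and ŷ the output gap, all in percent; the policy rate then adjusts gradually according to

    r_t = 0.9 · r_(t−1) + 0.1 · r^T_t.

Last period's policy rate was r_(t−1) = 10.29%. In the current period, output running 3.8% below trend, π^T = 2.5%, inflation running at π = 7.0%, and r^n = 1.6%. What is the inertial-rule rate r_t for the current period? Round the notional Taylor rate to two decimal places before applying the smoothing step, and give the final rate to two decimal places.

10.16%

Output 3.8% below potential → ŷ = -3.8.
r^T_t = 1.6 + 7.0 + 0.5 × (7.0 − 2.5) + 0.5 × (-3.8)
   = 1.6 + 7 + 2.25 − 1.9 = 8.95
r_t = 0.9 × 10.29 + 0.1 × 8.95 = 9.261 + 0.895 = 10.16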